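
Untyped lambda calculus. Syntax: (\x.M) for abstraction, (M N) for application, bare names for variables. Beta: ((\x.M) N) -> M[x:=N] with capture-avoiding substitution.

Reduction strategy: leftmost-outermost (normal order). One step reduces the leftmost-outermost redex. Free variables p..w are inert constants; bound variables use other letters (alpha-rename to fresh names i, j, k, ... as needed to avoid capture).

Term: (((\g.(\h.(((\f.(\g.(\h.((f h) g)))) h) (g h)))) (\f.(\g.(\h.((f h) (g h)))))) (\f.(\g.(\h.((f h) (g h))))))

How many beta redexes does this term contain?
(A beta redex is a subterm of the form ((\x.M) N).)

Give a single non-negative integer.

Answer: 2

Derivation:
Term: (((\g.(\h.(((\f.(\g.(\h.((f h) g)))) h) (g h)))) (\f.(\g.(\h.((f h) (g h)))))) (\f.(\g.(\h.((f h) (g h))))))
  Redex: ((\g.(\h.(((\f.(\g.(\h.((f h) g)))) h) (g h)))) (\f.(\g.(\h.((f h) (g h))))))
  Redex: ((\f.(\g.(\h.((f h) g)))) h)
Total redexes: 2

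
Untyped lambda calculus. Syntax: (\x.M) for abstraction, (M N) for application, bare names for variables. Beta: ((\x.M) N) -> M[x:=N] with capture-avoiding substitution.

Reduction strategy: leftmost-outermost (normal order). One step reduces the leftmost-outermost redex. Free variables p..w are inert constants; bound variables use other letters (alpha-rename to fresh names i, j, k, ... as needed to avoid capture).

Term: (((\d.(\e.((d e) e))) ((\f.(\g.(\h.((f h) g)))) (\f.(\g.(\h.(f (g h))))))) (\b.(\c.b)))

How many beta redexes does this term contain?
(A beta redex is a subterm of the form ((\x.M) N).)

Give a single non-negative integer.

Term: (((\d.(\e.((d e) e))) ((\f.(\g.(\h.((f h) g)))) (\f.(\g.(\h.(f (g h))))))) (\b.(\c.b)))
  Redex: ((\d.(\e.((d e) e))) ((\f.(\g.(\h.((f h) g)))) (\f.(\g.(\h.(f (g h)))))))
  Redex: ((\f.(\g.(\h.((f h) g)))) (\f.(\g.(\h.(f (g h))))))
Total redexes: 2

Answer: 2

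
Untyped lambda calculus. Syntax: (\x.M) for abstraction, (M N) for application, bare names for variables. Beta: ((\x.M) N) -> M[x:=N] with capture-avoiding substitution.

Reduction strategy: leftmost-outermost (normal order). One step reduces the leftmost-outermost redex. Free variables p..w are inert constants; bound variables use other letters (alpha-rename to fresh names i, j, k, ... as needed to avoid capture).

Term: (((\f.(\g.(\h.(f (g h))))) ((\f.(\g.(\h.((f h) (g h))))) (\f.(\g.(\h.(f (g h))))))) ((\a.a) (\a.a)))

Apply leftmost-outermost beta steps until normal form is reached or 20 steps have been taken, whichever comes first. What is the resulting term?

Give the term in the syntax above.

Answer: (\h.(\i.(\j.(i ((h i) j)))))

Derivation:
Step 0: (((\f.(\g.(\h.(f (g h))))) ((\f.(\g.(\h.((f h) (g h))))) (\f.(\g.(\h.(f (g h))))))) ((\a.a) (\a.a)))
Step 1: ((\g.(\h.(((\f.(\g.(\h.((f h) (g h))))) (\f.(\g.(\h.(f (g h)))))) (g h)))) ((\a.a) (\a.a)))
Step 2: (\h.(((\f.(\g.(\h.((f h) (g h))))) (\f.(\g.(\h.(f (g h)))))) (((\a.a) (\a.a)) h)))
Step 3: (\h.((\g.(\h.(((\f.(\g.(\h.(f (g h))))) h) (g h)))) (((\a.a) (\a.a)) h)))
Step 4: (\h.(\i.(((\f.(\g.(\h.(f (g h))))) i) ((((\a.a) (\a.a)) h) i))))
Step 5: (\h.(\i.((\g.(\h.(i (g h)))) ((((\a.a) (\a.a)) h) i))))
Step 6: (\h.(\i.(\j.(i (((((\a.a) (\a.a)) h) i) j)))))
Step 7: (\h.(\i.(\j.(i ((((\a.a) h) i) j)))))
Step 8: (\h.(\i.(\j.(i ((h i) j)))))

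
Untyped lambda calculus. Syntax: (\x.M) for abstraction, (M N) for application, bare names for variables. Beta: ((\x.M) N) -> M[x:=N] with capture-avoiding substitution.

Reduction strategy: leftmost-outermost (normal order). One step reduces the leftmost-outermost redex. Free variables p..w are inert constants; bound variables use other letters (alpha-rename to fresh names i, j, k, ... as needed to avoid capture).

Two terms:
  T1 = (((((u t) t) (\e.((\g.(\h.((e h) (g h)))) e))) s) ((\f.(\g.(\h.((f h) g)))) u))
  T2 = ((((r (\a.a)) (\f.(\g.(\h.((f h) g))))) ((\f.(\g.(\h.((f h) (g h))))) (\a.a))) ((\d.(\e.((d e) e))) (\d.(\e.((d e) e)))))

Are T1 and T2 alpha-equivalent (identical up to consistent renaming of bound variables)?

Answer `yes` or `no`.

Term 1: (((((u t) t) (\e.((\g.(\h.((e h) (g h)))) e))) s) ((\f.(\g.(\h.((f h) g)))) u))
Term 2: ((((r (\a.a)) (\f.(\g.(\h.((f h) g))))) ((\f.(\g.(\h.((f h) (g h))))) (\a.a))) ((\d.(\e.((d e) e))) (\d.(\e.((d e) e)))))
Alpha-equivalence: compare structure up to binder renaming.
Result: False

Answer: no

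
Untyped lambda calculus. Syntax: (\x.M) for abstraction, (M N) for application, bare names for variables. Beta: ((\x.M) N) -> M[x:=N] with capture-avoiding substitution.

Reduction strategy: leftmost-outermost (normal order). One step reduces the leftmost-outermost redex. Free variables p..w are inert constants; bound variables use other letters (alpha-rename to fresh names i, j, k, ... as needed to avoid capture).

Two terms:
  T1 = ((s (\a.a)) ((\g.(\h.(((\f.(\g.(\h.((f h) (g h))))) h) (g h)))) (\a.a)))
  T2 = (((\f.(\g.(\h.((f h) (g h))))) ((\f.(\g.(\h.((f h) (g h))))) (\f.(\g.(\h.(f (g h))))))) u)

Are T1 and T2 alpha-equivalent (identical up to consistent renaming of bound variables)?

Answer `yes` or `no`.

Term 1: ((s (\a.a)) ((\g.(\h.(((\f.(\g.(\h.((f h) (g h))))) h) (g h)))) (\a.a)))
Term 2: (((\f.(\g.(\h.((f h) (g h))))) ((\f.(\g.(\h.((f h) (g h))))) (\f.(\g.(\h.(f (g h))))))) u)
Alpha-equivalence: compare structure up to binder renaming.
Result: False

Answer: no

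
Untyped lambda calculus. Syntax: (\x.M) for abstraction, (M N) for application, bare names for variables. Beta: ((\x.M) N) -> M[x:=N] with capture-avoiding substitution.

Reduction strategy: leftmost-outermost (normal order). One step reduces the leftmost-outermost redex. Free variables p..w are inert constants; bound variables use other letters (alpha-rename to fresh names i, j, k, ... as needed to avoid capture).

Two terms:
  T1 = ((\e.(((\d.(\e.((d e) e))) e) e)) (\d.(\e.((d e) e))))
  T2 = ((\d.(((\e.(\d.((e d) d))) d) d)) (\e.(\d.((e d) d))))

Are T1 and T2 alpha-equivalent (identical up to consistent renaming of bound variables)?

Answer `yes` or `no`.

Term 1: ((\e.(((\d.(\e.((d e) e))) e) e)) (\d.(\e.((d e) e))))
Term 2: ((\d.(((\e.(\d.((e d) d))) d) d)) (\e.(\d.((e d) d))))
Alpha-equivalence: compare structure up to binder renaming.
Result: True

Answer: yes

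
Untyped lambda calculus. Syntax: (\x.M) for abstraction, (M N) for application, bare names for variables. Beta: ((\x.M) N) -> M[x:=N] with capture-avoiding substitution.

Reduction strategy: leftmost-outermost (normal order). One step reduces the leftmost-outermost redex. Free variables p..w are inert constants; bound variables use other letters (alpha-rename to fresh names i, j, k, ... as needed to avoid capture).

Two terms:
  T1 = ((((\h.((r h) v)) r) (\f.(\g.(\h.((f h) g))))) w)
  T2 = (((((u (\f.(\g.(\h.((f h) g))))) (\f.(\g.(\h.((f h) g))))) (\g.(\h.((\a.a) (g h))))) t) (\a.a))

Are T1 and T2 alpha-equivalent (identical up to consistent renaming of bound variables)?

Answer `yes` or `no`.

Term 1: ((((\h.((r h) v)) r) (\f.(\g.(\h.((f h) g))))) w)
Term 2: (((((u (\f.(\g.(\h.((f h) g))))) (\f.(\g.(\h.((f h) g))))) (\g.(\h.((\a.a) (g h))))) t) (\a.a))
Alpha-equivalence: compare structure up to binder renaming.
Result: False

Answer: no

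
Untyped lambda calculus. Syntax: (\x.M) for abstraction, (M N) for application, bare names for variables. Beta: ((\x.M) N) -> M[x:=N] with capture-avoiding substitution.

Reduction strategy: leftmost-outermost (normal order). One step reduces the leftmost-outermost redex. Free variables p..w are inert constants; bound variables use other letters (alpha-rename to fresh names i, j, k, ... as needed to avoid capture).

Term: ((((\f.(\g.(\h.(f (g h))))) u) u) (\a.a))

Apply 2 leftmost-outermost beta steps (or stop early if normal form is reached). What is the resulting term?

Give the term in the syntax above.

Step 0: ((((\f.(\g.(\h.(f (g h))))) u) u) (\a.a))
Step 1: (((\g.(\h.(u (g h)))) u) (\a.a))
Step 2: ((\h.(u (u h))) (\a.a))

Answer: ((\h.(u (u h))) (\a.a))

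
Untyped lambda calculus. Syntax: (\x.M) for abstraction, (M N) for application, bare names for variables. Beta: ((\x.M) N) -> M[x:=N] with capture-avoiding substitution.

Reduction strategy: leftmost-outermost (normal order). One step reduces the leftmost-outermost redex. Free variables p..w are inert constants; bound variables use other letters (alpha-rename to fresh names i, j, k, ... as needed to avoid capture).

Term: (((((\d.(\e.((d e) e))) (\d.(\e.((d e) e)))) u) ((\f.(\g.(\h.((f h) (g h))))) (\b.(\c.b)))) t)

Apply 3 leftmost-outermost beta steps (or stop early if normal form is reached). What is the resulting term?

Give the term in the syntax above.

Step 0: (((((\d.(\e.((d e) e))) (\d.(\e.((d e) e)))) u) ((\f.(\g.(\h.((f h) (g h))))) (\b.(\c.b)))) t)
Step 1: ((((\e.(((\d.(\e.((d e) e))) e) e)) u) ((\f.(\g.(\h.((f h) (g h))))) (\b.(\c.b)))) t)
Step 2: (((((\d.(\e.((d e) e))) u) u) ((\f.(\g.(\h.((f h) (g h))))) (\b.(\c.b)))) t)
Step 3: ((((\e.((u e) e)) u) ((\f.(\g.(\h.((f h) (g h))))) (\b.(\c.b)))) t)

Answer: ((((\e.((u e) e)) u) ((\f.(\g.(\h.((f h) (g h))))) (\b.(\c.b)))) t)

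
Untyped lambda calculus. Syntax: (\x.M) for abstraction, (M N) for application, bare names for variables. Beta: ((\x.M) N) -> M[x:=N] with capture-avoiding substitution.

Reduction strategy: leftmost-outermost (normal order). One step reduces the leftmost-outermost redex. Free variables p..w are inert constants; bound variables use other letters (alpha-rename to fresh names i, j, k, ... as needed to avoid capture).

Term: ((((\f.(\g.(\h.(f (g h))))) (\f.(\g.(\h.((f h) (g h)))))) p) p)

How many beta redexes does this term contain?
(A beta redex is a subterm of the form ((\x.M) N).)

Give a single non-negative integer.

Answer: 1

Derivation:
Term: ((((\f.(\g.(\h.(f (g h))))) (\f.(\g.(\h.((f h) (g h)))))) p) p)
  Redex: ((\f.(\g.(\h.(f (g h))))) (\f.(\g.(\h.((f h) (g h))))))
Total redexes: 1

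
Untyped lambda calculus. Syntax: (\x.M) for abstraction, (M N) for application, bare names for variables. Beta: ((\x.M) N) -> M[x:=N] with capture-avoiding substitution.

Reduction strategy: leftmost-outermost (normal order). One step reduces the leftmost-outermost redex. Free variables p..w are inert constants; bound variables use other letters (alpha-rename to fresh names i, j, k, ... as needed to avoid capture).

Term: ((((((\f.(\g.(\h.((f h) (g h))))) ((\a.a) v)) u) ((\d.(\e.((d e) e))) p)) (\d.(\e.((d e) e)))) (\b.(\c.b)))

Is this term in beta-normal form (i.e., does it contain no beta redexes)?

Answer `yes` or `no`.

Answer: no

Derivation:
Term: ((((((\f.(\g.(\h.((f h) (g h))))) ((\a.a) v)) u) ((\d.(\e.((d e) e))) p)) (\d.(\e.((d e) e)))) (\b.(\c.b)))
Found 3 beta redex(es).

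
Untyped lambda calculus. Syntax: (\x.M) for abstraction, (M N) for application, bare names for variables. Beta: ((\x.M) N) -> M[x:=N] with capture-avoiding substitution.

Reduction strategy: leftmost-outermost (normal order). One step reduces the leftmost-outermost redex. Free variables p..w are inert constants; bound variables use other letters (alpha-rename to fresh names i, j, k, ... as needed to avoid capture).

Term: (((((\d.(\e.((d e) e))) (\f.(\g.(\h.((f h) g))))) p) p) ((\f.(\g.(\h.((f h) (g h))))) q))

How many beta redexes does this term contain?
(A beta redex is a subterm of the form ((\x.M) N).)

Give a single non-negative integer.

Term: (((((\d.(\e.((d e) e))) (\f.(\g.(\h.((f h) g))))) p) p) ((\f.(\g.(\h.((f h) (g h))))) q))
  Redex: ((\d.(\e.((d e) e))) (\f.(\g.(\h.((f h) g)))))
  Redex: ((\f.(\g.(\h.((f h) (g h))))) q)
Total redexes: 2

Answer: 2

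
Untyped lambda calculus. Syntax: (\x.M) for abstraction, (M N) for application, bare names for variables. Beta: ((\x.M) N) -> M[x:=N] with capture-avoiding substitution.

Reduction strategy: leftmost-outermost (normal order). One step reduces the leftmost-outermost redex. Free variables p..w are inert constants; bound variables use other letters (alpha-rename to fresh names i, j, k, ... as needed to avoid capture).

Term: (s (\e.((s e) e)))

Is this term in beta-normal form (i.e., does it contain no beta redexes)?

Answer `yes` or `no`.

Term: (s (\e.((s e) e)))
No beta redexes found.

Answer: yes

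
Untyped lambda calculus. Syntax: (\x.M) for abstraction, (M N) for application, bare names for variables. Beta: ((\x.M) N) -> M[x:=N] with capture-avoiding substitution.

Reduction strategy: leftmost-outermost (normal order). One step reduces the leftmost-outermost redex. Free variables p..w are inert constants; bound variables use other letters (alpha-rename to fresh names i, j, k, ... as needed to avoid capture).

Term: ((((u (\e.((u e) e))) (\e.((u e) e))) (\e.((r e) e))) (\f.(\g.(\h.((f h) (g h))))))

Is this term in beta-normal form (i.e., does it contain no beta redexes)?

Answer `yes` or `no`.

Term: ((((u (\e.((u e) e))) (\e.((u e) e))) (\e.((r e) e))) (\f.(\g.(\h.((f h) (g h))))))
No beta redexes found.

Answer: yes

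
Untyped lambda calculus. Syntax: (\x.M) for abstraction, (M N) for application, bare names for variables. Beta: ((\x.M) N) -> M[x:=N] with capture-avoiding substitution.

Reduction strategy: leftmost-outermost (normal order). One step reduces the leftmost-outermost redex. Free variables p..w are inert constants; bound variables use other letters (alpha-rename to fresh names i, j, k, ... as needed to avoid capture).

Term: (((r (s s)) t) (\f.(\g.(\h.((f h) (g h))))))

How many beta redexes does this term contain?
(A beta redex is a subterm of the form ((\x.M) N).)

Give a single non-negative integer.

Term: (((r (s s)) t) (\f.(\g.(\h.((f h) (g h))))))
  (no redexes)
Total redexes: 0

Answer: 0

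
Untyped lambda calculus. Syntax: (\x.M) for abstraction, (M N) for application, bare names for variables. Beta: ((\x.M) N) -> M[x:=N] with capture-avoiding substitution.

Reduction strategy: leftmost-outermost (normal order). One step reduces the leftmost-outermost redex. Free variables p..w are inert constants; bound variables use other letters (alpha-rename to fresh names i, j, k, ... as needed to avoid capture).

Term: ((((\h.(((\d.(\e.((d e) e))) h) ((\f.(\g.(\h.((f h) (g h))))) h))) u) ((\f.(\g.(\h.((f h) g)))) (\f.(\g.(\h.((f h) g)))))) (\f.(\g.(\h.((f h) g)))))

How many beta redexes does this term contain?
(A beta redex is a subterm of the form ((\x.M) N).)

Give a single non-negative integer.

Answer: 4

Derivation:
Term: ((((\h.(((\d.(\e.((d e) e))) h) ((\f.(\g.(\h.((f h) (g h))))) h))) u) ((\f.(\g.(\h.((f h) g)))) (\f.(\g.(\h.((f h) g)))))) (\f.(\g.(\h.((f h) g)))))
  Redex: ((\h.(((\d.(\e.((d e) e))) h) ((\f.(\g.(\h.((f h) (g h))))) h))) u)
  Redex: ((\d.(\e.((d e) e))) h)
  Redex: ((\f.(\g.(\h.((f h) (g h))))) h)
  Redex: ((\f.(\g.(\h.((f h) g)))) (\f.(\g.(\h.((f h) g)))))
Total redexes: 4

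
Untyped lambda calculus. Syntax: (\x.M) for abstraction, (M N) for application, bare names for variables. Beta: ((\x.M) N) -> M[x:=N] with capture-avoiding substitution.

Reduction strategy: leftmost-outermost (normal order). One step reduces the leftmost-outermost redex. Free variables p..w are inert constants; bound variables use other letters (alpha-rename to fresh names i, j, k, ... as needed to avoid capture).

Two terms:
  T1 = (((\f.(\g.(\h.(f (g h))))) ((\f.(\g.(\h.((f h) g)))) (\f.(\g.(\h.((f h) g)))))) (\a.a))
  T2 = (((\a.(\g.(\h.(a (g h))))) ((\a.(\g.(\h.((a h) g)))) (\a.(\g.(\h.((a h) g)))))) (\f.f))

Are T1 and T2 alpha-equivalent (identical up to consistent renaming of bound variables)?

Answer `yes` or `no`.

Answer: yes

Derivation:
Term 1: (((\f.(\g.(\h.(f (g h))))) ((\f.(\g.(\h.((f h) g)))) (\f.(\g.(\h.((f h) g)))))) (\a.a))
Term 2: (((\a.(\g.(\h.(a (g h))))) ((\a.(\g.(\h.((a h) g)))) (\a.(\g.(\h.((a h) g)))))) (\f.f))
Alpha-equivalence: compare structure up to binder renaming.
Result: True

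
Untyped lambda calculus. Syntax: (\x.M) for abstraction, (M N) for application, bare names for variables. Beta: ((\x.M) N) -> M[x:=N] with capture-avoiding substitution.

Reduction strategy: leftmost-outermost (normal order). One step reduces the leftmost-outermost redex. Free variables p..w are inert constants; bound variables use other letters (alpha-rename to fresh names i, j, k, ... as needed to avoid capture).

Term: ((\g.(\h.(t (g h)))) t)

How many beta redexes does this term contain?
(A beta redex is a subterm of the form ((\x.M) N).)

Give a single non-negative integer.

Term: ((\g.(\h.(t (g h)))) t)
  Redex: ((\g.(\h.(t (g h)))) t)
Total redexes: 1

Answer: 1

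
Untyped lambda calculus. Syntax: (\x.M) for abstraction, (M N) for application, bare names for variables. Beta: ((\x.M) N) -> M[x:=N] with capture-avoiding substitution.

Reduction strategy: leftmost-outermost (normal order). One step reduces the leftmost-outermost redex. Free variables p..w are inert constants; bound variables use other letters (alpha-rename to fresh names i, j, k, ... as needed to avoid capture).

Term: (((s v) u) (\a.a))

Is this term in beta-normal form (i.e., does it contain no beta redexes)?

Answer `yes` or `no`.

Term: (((s v) u) (\a.a))
No beta redexes found.

Answer: yes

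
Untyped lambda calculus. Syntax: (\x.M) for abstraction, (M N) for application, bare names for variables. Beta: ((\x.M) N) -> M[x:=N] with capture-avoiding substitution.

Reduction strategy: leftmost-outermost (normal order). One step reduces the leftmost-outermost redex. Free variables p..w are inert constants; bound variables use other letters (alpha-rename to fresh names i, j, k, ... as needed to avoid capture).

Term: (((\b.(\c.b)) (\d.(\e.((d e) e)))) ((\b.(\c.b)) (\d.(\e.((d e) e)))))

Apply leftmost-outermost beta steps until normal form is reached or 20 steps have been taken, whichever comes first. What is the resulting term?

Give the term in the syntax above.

Step 0: (((\b.(\c.b)) (\d.(\e.((d e) e)))) ((\b.(\c.b)) (\d.(\e.((d e) e)))))
Step 1: ((\c.(\d.(\e.((d e) e)))) ((\b.(\c.b)) (\d.(\e.((d e) e)))))
Step 2: (\d.(\e.((d e) e)))

Answer: (\d.(\e.((d e) e)))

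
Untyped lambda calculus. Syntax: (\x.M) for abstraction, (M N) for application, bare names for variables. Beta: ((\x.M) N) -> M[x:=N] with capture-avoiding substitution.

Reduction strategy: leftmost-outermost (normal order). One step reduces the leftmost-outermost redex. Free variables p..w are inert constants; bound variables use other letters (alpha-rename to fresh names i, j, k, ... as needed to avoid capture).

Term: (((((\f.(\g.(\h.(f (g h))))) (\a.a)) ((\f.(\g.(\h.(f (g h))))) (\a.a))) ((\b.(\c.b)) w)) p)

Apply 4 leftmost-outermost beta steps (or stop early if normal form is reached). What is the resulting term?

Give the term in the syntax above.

Answer: ((((\f.(\g.(\h.(f (g h))))) (\a.a)) ((\b.(\c.b)) w)) p)

Derivation:
Step 0: (((((\f.(\g.(\h.(f (g h))))) (\a.a)) ((\f.(\g.(\h.(f (g h))))) (\a.a))) ((\b.(\c.b)) w)) p)
Step 1: ((((\g.(\h.((\a.a) (g h)))) ((\f.(\g.(\h.(f (g h))))) (\a.a))) ((\b.(\c.b)) w)) p)
Step 2: (((\h.((\a.a) (((\f.(\g.(\h.(f (g h))))) (\a.a)) h))) ((\b.(\c.b)) w)) p)
Step 3: (((\a.a) (((\f.(\g.(\h.(f (g h))))) (\a.a)) ((\b.(\c.b)) w))) p)
Step 4: ((((\f.(\g.(\h.(f (g h))))) (\a.a)) ((\b.(\c.b)) w)) p)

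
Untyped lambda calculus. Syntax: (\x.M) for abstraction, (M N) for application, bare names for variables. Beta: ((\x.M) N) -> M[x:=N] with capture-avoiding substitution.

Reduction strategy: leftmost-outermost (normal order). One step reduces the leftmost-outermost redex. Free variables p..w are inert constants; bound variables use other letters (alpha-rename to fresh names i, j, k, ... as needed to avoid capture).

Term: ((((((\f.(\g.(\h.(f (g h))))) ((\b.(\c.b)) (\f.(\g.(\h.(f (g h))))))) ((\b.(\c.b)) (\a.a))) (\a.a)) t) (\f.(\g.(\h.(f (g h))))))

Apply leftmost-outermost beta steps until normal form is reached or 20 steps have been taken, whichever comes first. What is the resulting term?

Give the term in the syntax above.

Step 0: ((((((\f.(\g.(\h.(f (g h))))) ((\b.(\c.b)) (\f.(\g.(\h.(f (g h))))))) ((\b.(\c.b)) (\a.a))) (\a.a)) t) (\f.(\g.(\h.(f (g h))))))
Step 1: (((((\g.(\h.(((\b.(\c.b)) (\f.(\g.(\h.(f (g h)))))) (g h)))) ((\b.(\c.b)) (\a.a))) (\a.a)) t) (\f.(\g.(\h.(f (g h))))))
Step 2: ((((\h.(((\b.(\c.b)) (\f.(\g.(\h.(f (g h)))))) (((\b.(\c.b)) (\a.a)) h))) (\a.a)) t) (\f.(\g.(\h.(f (g h))))))
Step 3: (((((\b.(\c.b)) (\f.(\g.(\h.(f (g h)))))) (((\b.(\c.b)) (\a.a)) (\a.a))) t) (\f.(\g.(\h.(f (g h))))))
Step 4: ((((\c.(\f.(\g.(\h.(f (g h)))))) (((\b.(\c.b)) (\a.a)) (\a.a))) t) (\f.(\g.(\h.(f (g h))))))
Step 5: (((\f.(\g.(\h.(f (g h))))) t) (\f.(\g.(\h.(f (g h))))))
Step 6: ((\g.(\h.(t (g h)))) (\f.(\g.(\h.(f (g h))))))
Step 7: (\h.(t ((\f.(\g.(\h.(f (g h))))) h)))
Step 8: (\h.(t (\g.(\i.(h (g i))))))

Answer: (\h.(t (\g.(\i.(h (g i))))))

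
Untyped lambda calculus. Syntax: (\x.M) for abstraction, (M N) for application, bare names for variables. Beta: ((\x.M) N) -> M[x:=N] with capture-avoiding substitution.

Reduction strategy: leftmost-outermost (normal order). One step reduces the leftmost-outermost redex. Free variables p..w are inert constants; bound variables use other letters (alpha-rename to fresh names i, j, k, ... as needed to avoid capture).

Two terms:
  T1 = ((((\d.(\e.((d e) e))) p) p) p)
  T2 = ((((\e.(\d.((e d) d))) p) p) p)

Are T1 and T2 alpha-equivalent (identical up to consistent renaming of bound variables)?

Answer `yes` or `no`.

Answer: yes

Derivation:
Term 1: ((((\d.(\e.((d e) e))) p) p) p)
Term 2: ((((\e.(\d.((e d) d))) p) p) p)
Alpha-equivalence: compare structure up to binder renaming.
Result: True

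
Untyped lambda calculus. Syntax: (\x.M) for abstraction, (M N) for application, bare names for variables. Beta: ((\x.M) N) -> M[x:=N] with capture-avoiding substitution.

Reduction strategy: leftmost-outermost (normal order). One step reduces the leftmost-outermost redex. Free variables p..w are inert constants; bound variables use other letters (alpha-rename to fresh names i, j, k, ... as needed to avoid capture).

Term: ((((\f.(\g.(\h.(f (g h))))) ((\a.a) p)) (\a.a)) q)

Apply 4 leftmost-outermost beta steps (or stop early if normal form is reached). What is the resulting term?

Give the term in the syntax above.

Step 0: ((((\f.(\g.(\h.(f (g h))))) ((\a.a) p)) (\a.a)) q)
Step 1: (((\g.(\h.(((\a.a) p) (g h)))) (\a.a)) q)
Step 2: ((\h.(((\a.a) p) ((\a.a) h))) q)
Step 3: (((\a.a) p) ((\a.a) q))
Step 4: (p ((\a.a) q))

Answer: (p ((\a.a) q))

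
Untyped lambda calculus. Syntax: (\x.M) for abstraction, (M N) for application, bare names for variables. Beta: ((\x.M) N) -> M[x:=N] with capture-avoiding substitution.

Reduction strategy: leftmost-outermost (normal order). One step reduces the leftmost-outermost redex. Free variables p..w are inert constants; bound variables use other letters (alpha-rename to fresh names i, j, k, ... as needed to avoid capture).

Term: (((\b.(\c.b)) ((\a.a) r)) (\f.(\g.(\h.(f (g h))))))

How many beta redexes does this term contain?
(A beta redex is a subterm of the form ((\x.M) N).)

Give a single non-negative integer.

Answer: 2

Derivation:
Term: (((\b.(\c.b)) ((\a.a) r)) (\f.(\g.(\h.(f (g h))))))
  Redex: ((\b.(\c.b)) ((\a.a) r))
  Redex: ((\a.a) r)
Total redexes: 2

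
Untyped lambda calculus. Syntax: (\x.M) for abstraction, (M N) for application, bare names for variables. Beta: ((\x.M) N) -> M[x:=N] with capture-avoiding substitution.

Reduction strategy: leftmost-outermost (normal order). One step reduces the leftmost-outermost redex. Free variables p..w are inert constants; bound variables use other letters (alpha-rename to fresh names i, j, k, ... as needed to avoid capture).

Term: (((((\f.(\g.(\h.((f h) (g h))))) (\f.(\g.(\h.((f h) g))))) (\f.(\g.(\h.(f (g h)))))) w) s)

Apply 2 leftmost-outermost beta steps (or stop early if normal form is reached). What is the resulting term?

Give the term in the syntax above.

Step 0: (((((\f.(\g.(\h.((f h) (g h))))) (\f.(\g.(\h.((f h) g))))) (\f.(\g.(\h.(f (g h)))))) w) s)
Step 1: ((((\g.(\h.(((\f.(\g.(\h.((f h) g)))) h) (g h)))) (\f.(\g.(\h.(f (g h)))))) w) s)
Step 2: (((\h.(((\f.(\g.(\h.((f h) g)))) h) ((\f.(\g.(\h.(f (g h))))) h))) w) s)

Answer: (((\h.(((\f.(\g.(\h.((f h) g)))) h) ((\f.(\g.(\h.(f (g h))))) h))) w) s)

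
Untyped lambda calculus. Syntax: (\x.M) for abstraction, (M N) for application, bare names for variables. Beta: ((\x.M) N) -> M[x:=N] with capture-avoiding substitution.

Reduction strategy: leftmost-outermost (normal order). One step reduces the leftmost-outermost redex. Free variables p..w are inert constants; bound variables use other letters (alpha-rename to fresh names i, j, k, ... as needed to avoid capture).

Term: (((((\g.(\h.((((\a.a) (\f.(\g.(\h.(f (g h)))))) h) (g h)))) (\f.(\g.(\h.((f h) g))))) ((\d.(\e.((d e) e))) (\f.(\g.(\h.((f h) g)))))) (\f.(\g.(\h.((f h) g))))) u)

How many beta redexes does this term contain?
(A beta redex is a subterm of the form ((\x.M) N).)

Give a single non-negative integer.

Answer: 3

Derivation:
Term: (((((\g.(\h.((((\a.a) (\f.(\g.(\h.(f (g h)))))) h) (g h)))) (\f.(\g.(\h.((f h) g))))) ((\d.(\e.((d e) e))) (\f.(\g.(\h.((f h) g)))))) (\f.(\g.(\h.((f h) g))))) u)
  Redex: ((\g.(\h.((((\a.a) (\f.(\g.(\h.(f (g h)))))) h) (g h)))) (\f.(\g.(\h.((f h) g)))))
  Redex: ((\a.a) (\f.(\g.(\h.(f (g h))))))
  Redex: ((\d.(\e.((d e) e))) (\f.(\g.(\h.((f h) g)))))
Total redexes: 3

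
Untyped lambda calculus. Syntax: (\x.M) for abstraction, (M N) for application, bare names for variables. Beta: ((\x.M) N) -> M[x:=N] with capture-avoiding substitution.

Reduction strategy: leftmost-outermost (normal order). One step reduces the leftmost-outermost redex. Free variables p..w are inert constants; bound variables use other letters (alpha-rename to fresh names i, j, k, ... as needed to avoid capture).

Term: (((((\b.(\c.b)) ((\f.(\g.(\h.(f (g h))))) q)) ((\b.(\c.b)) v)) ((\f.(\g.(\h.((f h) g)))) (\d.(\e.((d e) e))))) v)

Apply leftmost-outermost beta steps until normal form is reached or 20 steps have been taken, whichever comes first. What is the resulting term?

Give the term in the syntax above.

Answer: (q (\h.((h v) v)))

Derivation:
Step 0: (((((\b.(\c.b)) ((\f.(\g.(\h.(f (g h))))) q)) ((\b.(\c.b)) v)) ((\f.(\g.(\h.((f h) g)))) (\d.(\e.((d e) e))))) v)
Step 1: ((((\c.((\f.(\g.(\h.(f (g h))))) q)) ((\b.(\c.b)) v)) ((\f.(\g.(\h.((f h) g)))) (\d.(\e.((d e) e))))) v)
Step 2: ((((\f.(\g.(\h.(f (g h))))) q) ((\f.(\g.(\h.((f h) g)))) (\d.(\e.((d e) e))))) v)
Step 3: (((\g.(\h.(q (g h)))) ((\f.(\g.(\h.((f h) g)))) (\d.(\e.((d e) e))))) v)
Step 4: ((\h.(q (((\f.(\g.(\h.((f h) g)))) (\d.(\e.((d e) e)))) h))) v)
Step 5: (q (((\f.(\g.(\h.((f h) g)))) (\d.(\e.((d e) e)))) v))
Step 6: (q ((\g.(\h.(((\d.(\e.((d e) e))) h) g))) v))
Step 7: (q (\h.(((\d.(\e.((d e) e))) h) v)))
Step 8: (q (\h.((\e.((h e) e)) v)))
Step 9: (q (\h.((h v) v)))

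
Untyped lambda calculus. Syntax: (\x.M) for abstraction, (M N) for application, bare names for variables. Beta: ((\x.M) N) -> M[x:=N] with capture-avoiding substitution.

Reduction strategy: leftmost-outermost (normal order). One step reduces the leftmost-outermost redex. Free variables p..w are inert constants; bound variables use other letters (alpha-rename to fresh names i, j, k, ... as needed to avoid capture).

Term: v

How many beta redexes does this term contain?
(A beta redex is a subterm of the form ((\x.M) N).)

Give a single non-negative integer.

Term: v
  (no redexes)
Total redexes: 0

Answer: 0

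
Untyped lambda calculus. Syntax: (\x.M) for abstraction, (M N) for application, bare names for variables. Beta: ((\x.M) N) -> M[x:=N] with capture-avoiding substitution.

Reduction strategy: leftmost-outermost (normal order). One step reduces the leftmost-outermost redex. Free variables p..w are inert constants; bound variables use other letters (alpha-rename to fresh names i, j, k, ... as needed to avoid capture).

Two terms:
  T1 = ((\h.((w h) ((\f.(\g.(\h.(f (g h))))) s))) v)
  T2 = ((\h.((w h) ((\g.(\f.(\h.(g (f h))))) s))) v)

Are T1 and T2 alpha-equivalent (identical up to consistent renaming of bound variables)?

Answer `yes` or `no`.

Term 1: ((\h.((w h) ((\f.(\g.(\h.(f (g h))))) s))) v)
Term 2: ((\h.((w h) ((\g.(\f.(\h.(g (f h))))) s))) v)
Alpha-equivalence: compare structure up to binder renaming.
Result: True

Answer: yes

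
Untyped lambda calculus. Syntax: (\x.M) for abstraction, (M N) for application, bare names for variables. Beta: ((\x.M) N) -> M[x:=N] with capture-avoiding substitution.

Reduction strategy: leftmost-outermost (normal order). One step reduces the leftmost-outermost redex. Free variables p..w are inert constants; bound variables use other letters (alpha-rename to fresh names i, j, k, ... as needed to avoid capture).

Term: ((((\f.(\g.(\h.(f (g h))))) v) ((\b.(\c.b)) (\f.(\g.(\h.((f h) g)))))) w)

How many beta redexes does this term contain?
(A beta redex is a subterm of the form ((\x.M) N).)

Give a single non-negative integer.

Answer: 2

Derivation:
Term: ((((\f.(\g.(\h.(f (g h))))) v) ((\b.(\c.b)) (\f.(\g.(\h.((f h) g)))))) w)
  Redex: ((\f.(\g.(\h.(f (g h))))) v)
  Redex: ((\b.(\c.b)) (\f.(\g.(\h.((f h) g)))))
Total redexes: 2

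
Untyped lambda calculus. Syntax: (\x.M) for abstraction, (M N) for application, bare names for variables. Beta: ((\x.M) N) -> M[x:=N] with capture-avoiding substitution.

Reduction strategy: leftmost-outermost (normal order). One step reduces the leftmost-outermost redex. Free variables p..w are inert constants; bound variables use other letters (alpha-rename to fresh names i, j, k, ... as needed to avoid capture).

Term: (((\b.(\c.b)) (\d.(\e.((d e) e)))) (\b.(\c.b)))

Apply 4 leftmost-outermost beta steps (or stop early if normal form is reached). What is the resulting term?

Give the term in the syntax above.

Answer: (\d.(\e.((d e) e)))

Derivation:
Step 0: (((\b.(\c.b)) (\d.(\e.((d e) e)))) (\b.(\c.b)))
Step 1: ((\c.(\d.(\e.((d e) e)))) (\b.(\c.b)))
Step 2: (\d.(\e.((d e) e)))
Step 3: (normal form reached)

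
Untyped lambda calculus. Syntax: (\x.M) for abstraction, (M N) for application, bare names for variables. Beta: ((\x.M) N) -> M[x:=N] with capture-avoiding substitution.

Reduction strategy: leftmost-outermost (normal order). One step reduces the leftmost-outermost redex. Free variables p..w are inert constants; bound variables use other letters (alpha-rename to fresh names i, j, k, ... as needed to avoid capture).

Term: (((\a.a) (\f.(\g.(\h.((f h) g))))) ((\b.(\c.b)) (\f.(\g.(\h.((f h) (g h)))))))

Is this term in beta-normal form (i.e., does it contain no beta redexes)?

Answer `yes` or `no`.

Answer: no

Derivation:
Term: (((\a.a) (\f.(\g.(\h.((f h) g))))) ((\b.(\c.b)) (\f.(\g.(\h.((f h) (g h)))))))
Found 2 beta redex(es).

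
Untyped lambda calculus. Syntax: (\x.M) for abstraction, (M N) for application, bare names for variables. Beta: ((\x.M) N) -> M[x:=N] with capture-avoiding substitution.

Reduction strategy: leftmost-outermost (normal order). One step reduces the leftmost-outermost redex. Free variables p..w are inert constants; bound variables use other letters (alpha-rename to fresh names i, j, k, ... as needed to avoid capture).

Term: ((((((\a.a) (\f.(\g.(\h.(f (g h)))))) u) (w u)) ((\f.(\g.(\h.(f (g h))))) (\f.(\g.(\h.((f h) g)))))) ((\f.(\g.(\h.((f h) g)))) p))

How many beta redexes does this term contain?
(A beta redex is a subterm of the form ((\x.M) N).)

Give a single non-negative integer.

Term: ((((((\a.a) (\f.(\g.(\h.(f (g h)))))) u) (w u)) ((\f.(\g.(\h.(f (g h))))) (\f.(\g.(\h.((f h) g)))))) ((\f.(\g.(\h.((f h) g)))) p))
  Redex: ((\a.a) (\f.(\g.(\h.(f (g h))))))
  Redex: ((\f.(\g.(\h.(f (g h))))) (\f.(\g.(\h.((f h) g)))))
  Redex: ((\f.(\g.(\h.((f h) g)))) p)
Total redexes: 3

Answer: 3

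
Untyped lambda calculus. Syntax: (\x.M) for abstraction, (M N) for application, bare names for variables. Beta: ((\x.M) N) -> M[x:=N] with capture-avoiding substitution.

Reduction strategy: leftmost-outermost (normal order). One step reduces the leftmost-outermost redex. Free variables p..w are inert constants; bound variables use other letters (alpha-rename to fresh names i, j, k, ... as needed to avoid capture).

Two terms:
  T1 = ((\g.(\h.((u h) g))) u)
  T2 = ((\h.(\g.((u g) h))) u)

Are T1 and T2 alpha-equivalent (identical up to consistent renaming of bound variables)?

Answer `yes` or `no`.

Term 1: ((\g.(\h.((u h) g))) u)
Term 2: ((\h.(\g.((u g) h))) u)
Alpha-equivalence: compare structure up to binder renaming.
Result: True

Answer: yes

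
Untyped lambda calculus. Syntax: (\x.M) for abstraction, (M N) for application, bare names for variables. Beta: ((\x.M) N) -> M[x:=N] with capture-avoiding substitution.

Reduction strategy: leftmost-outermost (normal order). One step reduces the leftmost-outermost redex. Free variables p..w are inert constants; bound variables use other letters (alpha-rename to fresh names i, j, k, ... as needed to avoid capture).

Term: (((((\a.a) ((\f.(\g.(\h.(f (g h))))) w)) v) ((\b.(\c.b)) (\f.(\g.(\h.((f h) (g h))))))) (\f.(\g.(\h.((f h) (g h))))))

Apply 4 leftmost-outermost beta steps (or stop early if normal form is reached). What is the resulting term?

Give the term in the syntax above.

Answer: ((w (v ((\b.(\c.b)) (\f.(\g.(\h.((f h) (g h)))))))) (\f.(\g.(\h.((f h) (g h))))))

Derivation:
Step 0: (((((\a.a) ((\f.(\g.(\h.(f (g h))))) w)) v) ((\b.(\c.b)) (\f.(\g.(\h.((f h) (g h))))))) (\f.(\g.(\h.((f h) (g h))))))
Step 1: (((((\f.(\g.(\h.(f (g h))))) w) v) ((\b.(\c.b)) (\f.(\g.(\h.((f h) (g h))))))) (\f.(\g.(\h.((f h) (g h))))))
Step 2: ((((\g.(\h.(w (g h)))) v) ((\b.(\c.b)) (\f.(\g.(\h.((f h) (g h))))))) (\f.(\g.(\h.((f h) (g h))))))
Step 3: (((\h.(w (v h))) ((\b.(\c.b)) (\f.(\g.(\h.((f h) (g h))))))) (\f.(\g.(\h.((f h) (g h))))))
Step 4: ((w (v ((\b.(\c.b)) (\f.(\g.(\h.((f h) (g h)))))))) (\f.(\g.(\h.((f h) (g h))))))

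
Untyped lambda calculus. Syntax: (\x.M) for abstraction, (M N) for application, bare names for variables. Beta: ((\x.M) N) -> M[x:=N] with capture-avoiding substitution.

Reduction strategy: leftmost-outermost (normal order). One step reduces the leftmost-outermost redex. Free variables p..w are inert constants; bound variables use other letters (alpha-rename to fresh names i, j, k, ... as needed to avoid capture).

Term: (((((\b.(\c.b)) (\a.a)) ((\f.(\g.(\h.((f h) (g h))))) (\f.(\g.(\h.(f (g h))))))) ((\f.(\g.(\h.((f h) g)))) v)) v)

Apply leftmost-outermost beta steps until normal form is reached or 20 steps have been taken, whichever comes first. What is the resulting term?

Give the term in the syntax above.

Answer: (\h.((v h) v))

Derivation:
Step 0: (((((\b.(\c.b)) (\a.a)) ((\f.(\g.(\h.((f h) (g h))))) (\f.(\g.(\h.(f (g h))))))) ((\f.(\g.(\h.((f h) g)))) v)) v)
Step 1: ((((\c.(\a.a)) ((\f.(\g.(\h.((f h) (g h))))) (\f.(\g.(\h.(f (g h))))))) ((\f.(\g.(\h.((f h) g)))) v)) v)
Step 2: (((\a.a) ((\f.(\g.(\h.((f h) g)))) v)) v)
Step 3: (((\f.(\g.(\h.((f h) g)))) v) v)
Step 4: ((\g.(\h.((v h) g))) v)
Step 5: (\h.((v h) v))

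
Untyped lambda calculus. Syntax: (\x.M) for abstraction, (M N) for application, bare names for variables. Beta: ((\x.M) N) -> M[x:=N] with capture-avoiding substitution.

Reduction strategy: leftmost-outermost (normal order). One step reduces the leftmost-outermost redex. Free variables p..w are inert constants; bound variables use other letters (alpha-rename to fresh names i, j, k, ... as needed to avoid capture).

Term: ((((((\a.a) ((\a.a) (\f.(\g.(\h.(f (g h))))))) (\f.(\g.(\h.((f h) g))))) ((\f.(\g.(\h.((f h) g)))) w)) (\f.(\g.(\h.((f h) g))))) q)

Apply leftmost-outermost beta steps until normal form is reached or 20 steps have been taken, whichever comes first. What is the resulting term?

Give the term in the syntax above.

Answer: (\h.(((w h) (\f.(\g.(\h.((f h) g))))) q))

Derivation:
Step 0: ((((((\a.a) ((\a.a) (\f.(\g.(\h.(f (g h))))))) (\f.(\g.(\h.((f h) g))))) ((\f.(\g.(\h.((f h) g)))) w)) (\f.(\g.(\h.((f h) g))))) q)
Step 1: ((((((\a.a) (\f.(\g.(\h.(f (g h)))))) (\f.(\g.(\h.((f h) g))))) ((\f.(\g.(\h.((f h) g)))) w)) (\f.(\g.(\h.((f h) g))))) q)
Step 2: (((((\f.(\g.(\h.(f (g h))))) (\f.(\g.(\h.((f h) g))))) ((\f.(\g.(\h.((f h) g)))) w)) (\f.(\g.(\h.((f h) g))))) q)
Step 3: ((((\g.(\h.((\f.(\g.(\h.((f h) g)))) (g h)))) ((\f.(\g.(\h.((f h) g)))) w)) (\f.(\g.(\h.((f h) g))))) q)
Step 4: (((\h.((\f.(\g.(\h.((f h) g)))) (((\f.(\g.(\h.((f h) g)))) w) h))) (\f.(\g.(\h.((f h) g))))) q)
Step 5: (((\f.(\g.(\h.((f h) g)))) (((\f.(\g.(\h.((f h) g)))) w) (\f.(\g.(\h.((f h) g)))))) q)
Step 6: ((\g.(\h.(((((\f.(\g.(\h.((f h) g)))) w) (\f.(\g.(\h.((f h) g))))) h) g))) q)
Step 7: (\h.(((((\f.(\g.(\h.((f h) g)))) w) (\f.(\g.(\h.((f h) g))))) h) q))
Step 8: (\h.((((\g.(\h.((w h) g))) (\f.(\g.(\h.((f h) g))))) h) q))
Step 9: (\h.(((\h.((w h) (\f.(\g.(\h.((f h) g)))))) h) q))
Step 10: (\h.(((w h) (\f.(\g.(\h.((f h) g))))) q))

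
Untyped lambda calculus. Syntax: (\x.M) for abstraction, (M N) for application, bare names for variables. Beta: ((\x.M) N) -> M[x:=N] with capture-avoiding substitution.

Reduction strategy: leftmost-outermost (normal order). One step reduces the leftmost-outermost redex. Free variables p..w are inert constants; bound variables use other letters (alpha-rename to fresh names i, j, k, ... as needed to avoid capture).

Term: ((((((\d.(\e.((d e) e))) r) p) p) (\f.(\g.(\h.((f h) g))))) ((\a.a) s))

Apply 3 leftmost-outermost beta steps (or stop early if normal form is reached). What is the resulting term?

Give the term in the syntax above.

Step 0: ((((((\d.(\e.((d e) e))) r) p) p) (\f.(\g.(\h.((f h) g))))) ((\a.a) s))
Step 1: (((((\e.((r e) e)) p) p) (\f.(\g.(\h.((f h) g))))) ((\a.a) s))
Step 2: (((((r p) p) p) (\f.(\g.(\h.((f h) g))))) ((\a.a) s))
Step 3: (((((r p) p) p) (\f.(\g.(\h.((f h) g))))) s)

Answer: (((((r p) p) p) (\f.(\g.(\h.((f h) g))))) s)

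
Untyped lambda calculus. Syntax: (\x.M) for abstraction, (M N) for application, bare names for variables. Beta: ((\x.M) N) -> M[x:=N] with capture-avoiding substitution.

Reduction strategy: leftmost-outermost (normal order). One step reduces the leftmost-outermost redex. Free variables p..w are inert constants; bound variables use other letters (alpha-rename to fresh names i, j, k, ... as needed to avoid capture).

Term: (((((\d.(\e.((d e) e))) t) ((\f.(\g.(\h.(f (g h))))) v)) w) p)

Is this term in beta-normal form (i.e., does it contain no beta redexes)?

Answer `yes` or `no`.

Answer: no

Derivation:
Term: (((((\d.(\e.((d e) e))) t) ((\f.(\g.(\h.(f (g h))))) v)) w) p)
Found 2 beta redex(es).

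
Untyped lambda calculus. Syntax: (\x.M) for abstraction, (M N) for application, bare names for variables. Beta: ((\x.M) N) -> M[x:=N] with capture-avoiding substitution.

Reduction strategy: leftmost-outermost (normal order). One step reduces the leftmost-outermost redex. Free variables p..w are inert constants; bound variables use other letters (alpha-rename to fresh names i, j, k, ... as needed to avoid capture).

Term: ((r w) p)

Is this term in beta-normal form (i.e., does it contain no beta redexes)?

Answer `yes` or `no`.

Term: ((r w) p)
No beta redexes found.

Answer: yes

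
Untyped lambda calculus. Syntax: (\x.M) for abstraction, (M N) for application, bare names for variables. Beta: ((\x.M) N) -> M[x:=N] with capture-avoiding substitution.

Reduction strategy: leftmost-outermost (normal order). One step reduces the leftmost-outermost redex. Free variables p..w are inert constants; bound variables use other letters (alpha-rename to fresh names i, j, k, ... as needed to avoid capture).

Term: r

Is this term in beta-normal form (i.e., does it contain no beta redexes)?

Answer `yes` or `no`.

Term: r
No beta redexes found.

Answer: yes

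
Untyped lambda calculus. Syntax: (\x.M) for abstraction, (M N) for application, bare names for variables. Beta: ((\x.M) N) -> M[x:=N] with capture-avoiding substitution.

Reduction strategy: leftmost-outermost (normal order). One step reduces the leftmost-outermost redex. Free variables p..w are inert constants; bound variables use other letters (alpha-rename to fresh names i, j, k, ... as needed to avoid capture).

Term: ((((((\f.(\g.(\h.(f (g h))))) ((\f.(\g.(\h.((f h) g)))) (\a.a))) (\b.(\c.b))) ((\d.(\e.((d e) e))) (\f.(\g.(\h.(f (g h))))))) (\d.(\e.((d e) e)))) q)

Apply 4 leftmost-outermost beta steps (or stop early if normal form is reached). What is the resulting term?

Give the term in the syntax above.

Step 0: ((((((\f.(\g.(\h.(f (g h))))) ((\f.(\g.(\h.((f h) g)))) (\a.a))) (\b.(\c.b))) ((\d.(\e.((d e) e))) (\f.(\g.(\h.(f (g h))))))) (\d.(\e.((d e) e)))) q)
Step 1: (((((\g.(\h.(((\f.(\g.(\h.((f h) g)))) (\a.a)) (g h)))) (\b.(\c.b))) ((\d.(\e.((d e) e))) (\f.(\g.(\h.(f (g h))))))) (\d.(\e.((d e) e)))) q)
Step 2: ((((\h.(((\f.(\g.(\h.((f h) g)))) (\a.a)) ((\b.(\c.b)) h))) ((\d.(\e.((d e) e))) (\f.(\g.(\h.(f (g h))))))) (\d.(\e.((d e) e)))) q)
Step 3: (((((\f.(\g.(\h.((f h) g)))) (\a.a)) ((\b.(\c.b)) ((\d.(\e.((d e) e))) (\f.(\g.(\h.(f (g h)))))))) (\d.(\e.((d e) e)))) q)
Step 4: ((((\g.(\h.(((\a.a) h) g))) ((\b.(\c.b)) ((\d.(\e.((d e) e))) (\f.(\g.(\h.(f (g h)))))))) (\d.(\e.((d e) e)))) q)

Answer: ((((\g.(\h.(((\a.a) h) g))) ((\b.(\c.b)) ((\d.(\e.((d e) e))) (\f.(\g.(\h.(f (g h)))))))) (\d.(\e.((d e) e)))) q)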